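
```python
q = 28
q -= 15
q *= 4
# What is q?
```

Trace:
`q = 28` → q = 28
`q -= 15` → q = 13
`q *= 4` → q = 52
So q = 52

Answer: 52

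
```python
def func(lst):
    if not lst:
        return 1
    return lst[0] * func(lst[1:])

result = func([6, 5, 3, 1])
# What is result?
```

Product over [6, 5, 3, 1] = 6 * 5 * 3 * 1 = 90

Answer: 90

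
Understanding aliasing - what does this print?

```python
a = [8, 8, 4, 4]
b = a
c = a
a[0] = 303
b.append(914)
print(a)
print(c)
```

Key concept: multiple aliases.
Step by step:
`a = [8, 8, 4, 4]` → a = [8, 8, 4, 4]
`b = a` → b = [8, 8, 4, 4] (same object as a)
`c = a` → c = [8, 8, 4, 4] (same object as a, b)
`a[0] = 303` → a = [303, 8, 4, 4] (same object as b, c); b = [303, 8, 4, 4] (same object as a, c); c = [303, 8, 4, 4] (same object as a, b)
`b.append(914)` → a = [303, 8, 4, 4, 914] (same object as b, c); b = [303, 8, 4, 4, 914] (same object as a, c); c = [303, 8, 4, 4, 914] (same object as a, b)
`print(a)` → prints [303, 8, 4, 4, 914]
`print(c)` → prints [303, 8, 4, 4, 914]

Answer:
[303, 8, 4, 4, 914]
[303, 8, 4, 4, 914]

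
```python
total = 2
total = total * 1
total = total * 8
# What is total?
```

Trace:
`total = 2` → total = 2
`total = total * 1` → total = 2
`total = total * 8` → total = 16
So total = 16

Answer: 16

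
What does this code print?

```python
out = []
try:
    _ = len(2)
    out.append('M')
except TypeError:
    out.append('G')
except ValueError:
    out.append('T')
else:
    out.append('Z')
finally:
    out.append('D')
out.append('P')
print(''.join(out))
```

Execution trace: 'G' (except TypeError) → 'D' (finally) → 'P' (after the try/except). Output: GDP

Answer: GDP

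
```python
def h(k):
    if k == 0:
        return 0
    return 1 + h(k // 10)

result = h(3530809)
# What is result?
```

Count of digits of 3530809: 7

Answer: 7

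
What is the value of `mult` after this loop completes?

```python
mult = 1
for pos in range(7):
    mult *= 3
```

3^7 = 2187
`mult` takes the values: 1 → 3 → 9 → 27 → 81 → 243 → 729 → 2187

Answer: 2187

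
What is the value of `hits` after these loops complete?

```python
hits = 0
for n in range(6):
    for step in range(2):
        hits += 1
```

6 * 2 = 12
`hits` takes the values: 0 → 1 → 2 → 3 → 4 → 5 → 6 → 7 → 8 → 9 → 10 → 11 → 12

Answer: 12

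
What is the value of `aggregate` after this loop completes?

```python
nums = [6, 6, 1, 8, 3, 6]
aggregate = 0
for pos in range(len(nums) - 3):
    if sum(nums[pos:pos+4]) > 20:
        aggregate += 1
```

Count windows with sum > 20
`aggregate` takes the values: 0 → 1

Answer: 1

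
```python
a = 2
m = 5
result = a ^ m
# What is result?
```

Trace:
`a = 2` → a = 2
`m = 5` → m = 5
`result = a ^ m` → result = 7
So result = 7

Answer: 7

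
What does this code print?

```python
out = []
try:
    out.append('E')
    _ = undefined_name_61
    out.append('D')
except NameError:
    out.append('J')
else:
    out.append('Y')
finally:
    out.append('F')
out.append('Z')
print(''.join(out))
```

Execution trace: 'E' (try body) → 'J' (except NameError) → 'F' (finally) → 'Z' (after the try/except). Output: EJFZ

Answer: EJFZ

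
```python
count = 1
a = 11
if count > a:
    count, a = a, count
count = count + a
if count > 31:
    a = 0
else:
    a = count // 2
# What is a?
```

Trace:
`count = 1` → count = 1
`a = 11` → a = 11
`if count > a: ...` → count > a is False → no variable changes
`count = count + a` → count = 12
`if count > 31: ...` → count > 31 is False, take else branch → a = 6
So a = 6

Answer: 6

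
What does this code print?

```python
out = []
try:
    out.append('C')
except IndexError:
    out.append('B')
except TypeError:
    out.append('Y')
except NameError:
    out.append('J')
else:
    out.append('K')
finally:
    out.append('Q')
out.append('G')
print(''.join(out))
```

Execution trace: 'C' (try body, no exception) → 'K' (else) → 'Q' (finally) → 'G' (after the try/except). Output: CKQG

Answer: CKQG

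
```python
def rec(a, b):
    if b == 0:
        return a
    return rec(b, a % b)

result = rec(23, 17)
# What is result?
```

rec(23, 17) -> rec(17, 6) -> rec(6, 5) -> rec(5, 1) -> rec(1, 0) -> 1

Answer: 1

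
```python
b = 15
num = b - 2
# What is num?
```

Trace:
`b = 15` → b = 15
`num = b - 2` → num = 13
So num = 13

Answer: 13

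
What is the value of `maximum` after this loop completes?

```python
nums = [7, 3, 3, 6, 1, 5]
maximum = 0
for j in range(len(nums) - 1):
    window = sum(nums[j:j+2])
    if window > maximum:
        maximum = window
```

Max sum of 2-element window in [7, 3, 3, 6, 1, 5]
`maximum` takes the values: 0 → 10

Answer: 10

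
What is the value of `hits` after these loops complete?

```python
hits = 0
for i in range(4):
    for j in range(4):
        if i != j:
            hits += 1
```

4² - 4 (exclude diagonal)
`hits` takes the values: 0 → 1 → 2 → 3 → 4 → 5 → 6 → 7 → 8 → 9 → 10 → 11 → 12

Answer: 12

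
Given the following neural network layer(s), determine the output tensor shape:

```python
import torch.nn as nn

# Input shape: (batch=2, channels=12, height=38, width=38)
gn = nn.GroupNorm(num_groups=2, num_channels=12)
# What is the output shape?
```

Input: (2, 12, 38, 38) -> Output: (2, 12, 38, 38)

Answer: (2, 12, 38, 38)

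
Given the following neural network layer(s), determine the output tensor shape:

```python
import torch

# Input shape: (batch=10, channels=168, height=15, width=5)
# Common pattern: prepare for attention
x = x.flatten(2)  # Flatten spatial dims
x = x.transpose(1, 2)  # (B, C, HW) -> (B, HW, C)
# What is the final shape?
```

Input: (10, 168, 15, 5) -> after flatten(2): (10, 168, 75) -> Output: (10, 75, 168)

Answer: (10, 75, 168)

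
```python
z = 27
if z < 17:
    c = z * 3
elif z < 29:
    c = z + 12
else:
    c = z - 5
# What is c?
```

Trace:
`z = 27` → z = 27
`if z < 17: ...` → z < 17 is False, z < 29 is True → c = 39
So c = 39

Answer: 39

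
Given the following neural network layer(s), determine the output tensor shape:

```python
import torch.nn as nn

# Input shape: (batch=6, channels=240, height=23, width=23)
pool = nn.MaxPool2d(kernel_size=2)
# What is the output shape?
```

Input: (6, 240, 23, 23) -> Output: (6, 240, 11, 11)

Answer: (6, 240, 11, 11)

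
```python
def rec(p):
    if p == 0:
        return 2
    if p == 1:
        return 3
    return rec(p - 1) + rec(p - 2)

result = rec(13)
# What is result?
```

Build up from base cases: rec(0)=2, rec(1)=3, rec(2)=5, rec(3)=8, rec(4)=13, rec(5)=21, rec(6)=34, ..., rec(13)=987

Answer: 987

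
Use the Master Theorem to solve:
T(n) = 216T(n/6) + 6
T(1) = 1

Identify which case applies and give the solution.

a=216, b=6, f(n)=6. log_6(216) = 3. Since c=0 < 3, Case 1 applies: T(n) = Θ(n^log_b(a)) = O(n^3).

Answer: O(n^3) - Case 1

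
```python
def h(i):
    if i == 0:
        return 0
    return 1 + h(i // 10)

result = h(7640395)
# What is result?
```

Count of digits of 7640395: 7

Answer: 7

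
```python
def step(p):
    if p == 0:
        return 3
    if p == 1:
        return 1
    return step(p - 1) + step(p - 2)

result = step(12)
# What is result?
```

Build up from base cases: step(0)=3, step(1)=1, step(2)=4, step(3)=5, step(4)=9, step(5)=14, step(6)=23, ..., step(12)=411

Answer: 411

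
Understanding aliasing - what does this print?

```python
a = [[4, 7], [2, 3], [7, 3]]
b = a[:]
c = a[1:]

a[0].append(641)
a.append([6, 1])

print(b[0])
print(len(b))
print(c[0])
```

Key concept: slice with nested mutation.
Step by step:
`a = [[4, 7], [2, 3], [7, 3]]` → a = [[4, 7], [2, 3], [7, 3]]
`b = a[:]` → b = [[4, 7], [2, 3], [7, 3]]
`c = a[1:]` → c = [[2, 3], [7, 3]]
`a[0].append(641)` → a = [[4, 7, 641], [2, 3], [7, 3]]; b = [[4, 7, 641], [2, 3], [7, 3]]
`a.append([6, 1])` → a = [[4, 7, 641], [2, 3], [7, 3], [6, 1]]
`print(b[0])` → prints [4, 7, 641]
`print(len(b))` → prints 3
`print(c[0])` → prints [2, 3]

Answer:
[4, 7, 641]
3
[2, 3]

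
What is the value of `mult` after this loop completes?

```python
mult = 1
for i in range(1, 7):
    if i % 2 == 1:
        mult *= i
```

Product of odd numbers 1 to 6
`mult` takes the values: 1 → 3 → 15

Answer: 15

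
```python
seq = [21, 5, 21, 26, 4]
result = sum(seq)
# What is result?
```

Trace:
`seq = [21, 5, 21, 26, 4]` → seq = [21, 5, 21, 26, 4]
`result = sum(seq)` → result = 77
So result = 77

Answer: 77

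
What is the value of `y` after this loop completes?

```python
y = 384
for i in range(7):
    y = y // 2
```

Halve 7 times: 384 // 2^7 = 3
`y` takes the values: 384 → 192 → 96 → 48 → 24 → 12 → 6 → 3

Answer: 3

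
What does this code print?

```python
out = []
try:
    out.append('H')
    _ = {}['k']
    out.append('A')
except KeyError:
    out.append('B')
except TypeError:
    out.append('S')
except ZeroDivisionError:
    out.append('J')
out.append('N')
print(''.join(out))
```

Execution trace: 'H' (try body) → 'B' (except KeyError) → 'N' (after the try/except). Output: HBN

Answer: HBN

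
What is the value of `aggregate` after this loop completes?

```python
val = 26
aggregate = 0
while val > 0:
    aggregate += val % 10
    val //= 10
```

Sum digits of 26
`aggregate` takes the values: 0 → 6 → 8

Answer: 8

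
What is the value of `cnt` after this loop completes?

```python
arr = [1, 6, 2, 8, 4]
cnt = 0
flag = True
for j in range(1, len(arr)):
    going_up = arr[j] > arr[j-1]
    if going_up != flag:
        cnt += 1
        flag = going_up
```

Count direction changes in [1, 6, 2, 8, 4]
`cnt` takes the values: 0 → 1 → 2 → 3

Answer: 3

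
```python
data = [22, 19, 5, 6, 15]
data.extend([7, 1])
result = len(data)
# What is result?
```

Trace:
`data = [22, 19, 5, 6, 15]` → data = [22, 19, 5, 6, 15]
`data.extend([7, 1])` → data = [22, 19, 5, 6, 15, 7, 1]
`result = len(data)` → result = 7
So result = 7

Answer: 7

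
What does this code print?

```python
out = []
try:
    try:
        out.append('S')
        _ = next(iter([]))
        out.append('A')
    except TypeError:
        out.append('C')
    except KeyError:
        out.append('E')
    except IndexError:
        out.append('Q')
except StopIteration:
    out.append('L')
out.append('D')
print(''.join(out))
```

Execution trace: 'S' (try body) → 'L' (outer except StopIteration) → 'D' (after the try/except). Output: SLD

Answer: SLD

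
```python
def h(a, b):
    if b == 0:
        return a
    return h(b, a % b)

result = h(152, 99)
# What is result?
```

h(152, 99) -> h(99, 53) -> h(53, 46) -> h(46, 7) -> h(7, 4) -> h(4, 3) -> h(3, 1) -> h(1, 0) -> 1

Answer: 1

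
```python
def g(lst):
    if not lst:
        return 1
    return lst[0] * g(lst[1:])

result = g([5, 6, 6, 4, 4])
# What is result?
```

Product over [5, 6, 6, 4, 4] = 5 * 6 * 6 * 4 * 4 = 2880

Answer: 2880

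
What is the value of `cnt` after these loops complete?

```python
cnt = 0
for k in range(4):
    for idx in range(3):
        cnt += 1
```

4 * 3 = 12
`cnt` takes the values: 0 → 1 → 2 → 3 → 4 → 5 → 6 → 7 → 8 → 9 → 10 → 11 → 12

Answer: 12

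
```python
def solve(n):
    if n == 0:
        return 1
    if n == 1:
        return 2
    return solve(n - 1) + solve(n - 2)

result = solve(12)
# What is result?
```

Build up from base cases: solve(0)=1, solve(1)=2, solve(2)=3, solve(3)=5, solve(4)=8, solve(5)=13, solve(6)=21, ..., solve(12)=377

Answer: 377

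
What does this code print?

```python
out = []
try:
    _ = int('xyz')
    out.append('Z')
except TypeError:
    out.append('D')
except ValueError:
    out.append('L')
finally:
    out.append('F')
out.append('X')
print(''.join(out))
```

Execution trace: 'L' (except ValueError) → 'F' (finally) → 'X' (after the try/except). Output: LFX

Answer: LFX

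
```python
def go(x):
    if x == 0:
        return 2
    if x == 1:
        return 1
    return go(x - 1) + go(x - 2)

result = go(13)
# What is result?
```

Build up from base cases: go(0)=2, go(1)=1, go(2)=3, go(3)=4, go(4)=7, go(5)=11, go(6)=18, ..., go(13)=521

Answer: 521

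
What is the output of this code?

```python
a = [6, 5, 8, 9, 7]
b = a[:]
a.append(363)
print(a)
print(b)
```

Key concept: slice [:] creates copy.
Step by step:
`a = [6, 5, 8, 9, 7]` → a = [6, 5, 8, 9, 7]
`b = a[:]` → b = [6, 5, 8, 9, 7]
`a.append(363)` → a = [6, 5, 8, 9, 7, 363]
`print(a)` → prints [6, 5, 8, 9, 7, 363]
`print(b)` → prints [6, 5, 8, 9, 7]

Answer:
[6, 5, 8, 9, 7, 363]
[6, 5, 8, 9, 7]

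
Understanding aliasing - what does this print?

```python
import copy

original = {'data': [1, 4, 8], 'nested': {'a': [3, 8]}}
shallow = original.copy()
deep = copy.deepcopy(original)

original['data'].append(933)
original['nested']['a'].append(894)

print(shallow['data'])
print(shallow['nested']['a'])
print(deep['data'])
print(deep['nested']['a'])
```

Key concept: comparing shallow vs deep copy.
Step by step:
`original = {'data': [1, 4, 8], 'nested': {'a': [3, 8]}}` → original = {'data': [1, 4, 8], 'nested': {'a': [3, 8]}}
`shallow = original.copy()` → shallow = {'data': [1, 4, 8], 'nested': {'a': [3, 8]}}
`deep = copy.deepcopy(original)` → deep = {'data': [1, 4, 8], 'nested': {'a': [3, 8]}}
`original['data'].append(933)` → original = {'data': [1, 4, 8, 933], 'nested': {'a': [3, 8]}}; shallow = {'data': [1, 4, 8, 933], 'nested': {'a': [3, 8]}}
`original['nested']['a'].append(894)` → original = {'data': [1, 4, 8, 933], 'nested': {'a': [3, 8, 894]}}; shallow = {'data': [1, 4, 8, 933], 'nested': {'a': [3, 8, 894]}}
`print(shallow['data'])` → prints [1, 4, 8, 933]
`print(shallow['nested']['a'])` → prints [3, 8, 894]
`print(deep['data'])` → prints [1, 4, 8]
`print(deep['nested']['a'])` → prints [3, 8]

Answer:
[1, 4, 8, 933]
[3, 8, 894]
[1, 4, 8]
[3, 8]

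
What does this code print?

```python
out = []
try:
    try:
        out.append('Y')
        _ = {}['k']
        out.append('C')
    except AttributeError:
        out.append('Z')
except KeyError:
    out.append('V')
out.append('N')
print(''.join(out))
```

Execution trace: 'Y' (try body) → 'V' (outer except KeyError) → 'N' (after the try/except). Output: YVN

Answer: YVN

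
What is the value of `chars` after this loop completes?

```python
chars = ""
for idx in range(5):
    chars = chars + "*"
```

Repeat '*' 5 times
`chars` takes the values: "" → "*" → "**" → "***" → "****" → "*****"

Answer: "*****"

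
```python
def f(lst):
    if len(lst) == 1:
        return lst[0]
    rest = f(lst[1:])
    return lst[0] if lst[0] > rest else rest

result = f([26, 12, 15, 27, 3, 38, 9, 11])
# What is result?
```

Recursive max over [26, 12, 15, 27, 3, 38, 9, 11] = 38

Answer: 38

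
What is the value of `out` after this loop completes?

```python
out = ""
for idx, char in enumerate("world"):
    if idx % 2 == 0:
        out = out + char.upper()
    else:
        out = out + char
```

Uppercase even positions in 'world'
`out` takes the values: "" → "W" → "Wo" → "WoR" → "WoRl" → "WoRlD"

Answer: "WoRlD"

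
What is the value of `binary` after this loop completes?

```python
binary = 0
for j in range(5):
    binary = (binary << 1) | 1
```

Build 5 consecutive 1-bits: 0b11111
`binary` takes the values: 0 → 1 → 3 → 7 → 15 → 31

Answer: 31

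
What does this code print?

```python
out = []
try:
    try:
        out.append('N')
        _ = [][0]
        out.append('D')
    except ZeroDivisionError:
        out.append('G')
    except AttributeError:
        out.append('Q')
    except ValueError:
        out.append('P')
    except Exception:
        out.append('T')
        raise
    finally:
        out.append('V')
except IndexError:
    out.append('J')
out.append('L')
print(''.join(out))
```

Execution trace: 'N' (inner try body) → 'T' (inner except Exception) → 'V' (inner finally) → 'J' (outer except IndexError) → 'L' (after the try/except). Output: NTVJL

Answer: NTVJL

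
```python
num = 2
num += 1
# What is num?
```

Trace:
`num = 2` → num = 2
`num += 1` → num = 3
So num = 3

Answer: 3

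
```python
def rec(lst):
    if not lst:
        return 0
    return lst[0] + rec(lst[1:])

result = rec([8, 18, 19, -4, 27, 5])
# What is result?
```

8 + 18 + 19 + (-4) + 27 + 5 + 0 = 73

Answer: 73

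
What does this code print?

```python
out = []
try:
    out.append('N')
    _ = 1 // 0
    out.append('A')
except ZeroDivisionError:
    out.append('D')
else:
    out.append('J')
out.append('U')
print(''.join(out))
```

Execution trace: 'N' (try body) → 'D' (except ZeroDivisionError) → 'U' (after the try/except). Output: NDU

Answer: NDU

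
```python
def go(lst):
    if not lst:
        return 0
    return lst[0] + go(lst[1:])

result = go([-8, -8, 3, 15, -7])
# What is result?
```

(-8) + (-8) + 3 + 15 + (-7) + 0 = -5

Answer: -5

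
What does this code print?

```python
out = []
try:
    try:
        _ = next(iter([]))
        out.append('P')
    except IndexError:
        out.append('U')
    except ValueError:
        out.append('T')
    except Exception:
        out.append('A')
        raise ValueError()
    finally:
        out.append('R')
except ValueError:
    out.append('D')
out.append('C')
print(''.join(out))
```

Execution trace: 'A' (inner except Exception) → 'R' (inner finally) → 'D' (outer except ValueError) → 'C' (after the try/except). Output: ARDC

Answer: ARDC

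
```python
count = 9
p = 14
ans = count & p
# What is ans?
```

Trace:
`count = 9` → count = 9
`p = 14` → p = 14
`ans = count & p` → ans = 8
So ans = 8

Answer: 8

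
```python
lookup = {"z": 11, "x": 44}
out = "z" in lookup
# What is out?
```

Trace:
`lookup = {"z": 11, "x": 44}` → lookup = {'z': 11, 'x': 44}
`out = "z" in lookup` → out = True
So out = True

Answer: True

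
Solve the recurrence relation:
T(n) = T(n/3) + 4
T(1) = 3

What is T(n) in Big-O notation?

Each step divides n by 3 and adds 4. After log_3(n) steps we reach T(1)=3. So T(n) = 4·log_3(n) + 3 = O(log n).

Answer: O(log n)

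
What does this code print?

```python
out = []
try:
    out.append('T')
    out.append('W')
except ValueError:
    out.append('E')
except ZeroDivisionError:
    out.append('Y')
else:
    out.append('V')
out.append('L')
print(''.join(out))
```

Execution trace: 'T' (try body) → 'W' (try body, no exception) → 'V' (else) → 'L' (after the try/except). Output: TWVL

Answer: TWVL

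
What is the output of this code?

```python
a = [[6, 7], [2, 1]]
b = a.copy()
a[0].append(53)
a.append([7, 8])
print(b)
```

Key concept: shallow copy with nested lists.
Step by step:
`a = [[6, 7], [2, 1]]` → a = [[6, 7], [2, 1]]
`b = a.copy()` → b = [[6, 7], [2, 1]]
`a[0].append(53)` → a = [[6, 7, 53], [2, 1]]; b = [[6, 7, 53], [2, 1]]
`a.append([7, 8])` → a = [[6, 7, 53], [2, 1], [7, 8]]
`print(b)` → prints [[6, 7, 53], [2, 1]]

Answer: [[6, 7, 53], [2, 1]]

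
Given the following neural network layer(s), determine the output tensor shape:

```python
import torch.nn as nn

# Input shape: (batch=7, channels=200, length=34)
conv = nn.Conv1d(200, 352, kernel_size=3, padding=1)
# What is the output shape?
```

Input: (7, 200, 34) -> Output: (7, 352, 34)

Answer: (7, 352, 34)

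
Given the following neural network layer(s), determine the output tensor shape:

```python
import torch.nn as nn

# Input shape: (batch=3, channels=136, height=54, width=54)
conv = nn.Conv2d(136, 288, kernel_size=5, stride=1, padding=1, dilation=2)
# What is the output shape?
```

Input: (3, 136, 54, 54) -> Output: (3, 288, 48, 48)

Answer: (3, 288, 48, 48)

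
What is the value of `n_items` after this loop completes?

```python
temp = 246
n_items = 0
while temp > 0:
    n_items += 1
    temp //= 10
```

Count digits by repeated division by 10
`n_items` takes the values: 0 → 1 → 2 → 3

Answer: 3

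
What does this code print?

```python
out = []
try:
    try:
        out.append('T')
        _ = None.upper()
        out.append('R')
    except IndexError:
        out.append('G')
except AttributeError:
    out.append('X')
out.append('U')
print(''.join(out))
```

Execution trace: 'T' (try body) → 'X' (outer except AttributeError) → 'U' (after the try/except). Output: TXU

Answer: TXU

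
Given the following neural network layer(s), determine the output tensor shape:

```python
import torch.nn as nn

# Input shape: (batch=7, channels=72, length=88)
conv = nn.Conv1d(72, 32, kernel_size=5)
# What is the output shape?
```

Input: (7, 72, 88) -> Output: (7, 32, 84)

Answer: (7, 32, 84)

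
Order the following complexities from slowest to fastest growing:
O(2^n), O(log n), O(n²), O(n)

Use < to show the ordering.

Ordered by growth rate: O(log n) < O(n) < O(n²) < O(2^n)

Answer: O(log n) < O(n) < O(n²) < O(2^n)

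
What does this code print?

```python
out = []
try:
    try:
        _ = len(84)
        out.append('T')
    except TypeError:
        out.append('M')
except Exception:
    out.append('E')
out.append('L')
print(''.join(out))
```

Execution trace: 'M' (inner except TypeError) → 'L' (after the try/except). Output: ML

Answer: ML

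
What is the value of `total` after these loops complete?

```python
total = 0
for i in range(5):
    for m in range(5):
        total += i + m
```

Sum of all i+m for i,m in 5x5
`total` takes the values: 0 → 1 → 3 → 6 → 10 → 11 → 13 → 16 → 20 → 25 → 27 → 30 → 34 → 39 → 45 → 48 → 52 → 57 → 63 → 70 → 74 → 79 → 85 → 92 → 100

Answer: 100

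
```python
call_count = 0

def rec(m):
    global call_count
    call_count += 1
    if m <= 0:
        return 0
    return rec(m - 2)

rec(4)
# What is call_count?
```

Linear recursion stepping by 2: 3 calls from m=4 down to ≤0.

Answer: 3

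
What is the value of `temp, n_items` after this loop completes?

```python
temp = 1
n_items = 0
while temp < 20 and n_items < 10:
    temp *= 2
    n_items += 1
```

Double until >= 20 or 10 iterations
`temp, n_items` takes the values: (1, 0) → (2, 0) → (2, 1) → (4, 1) → (4, 2) → (8, 2) → (8, 3) → (16, 3) → (16, 4) → (32, 4) → (32, 5)

Answer: 32, 5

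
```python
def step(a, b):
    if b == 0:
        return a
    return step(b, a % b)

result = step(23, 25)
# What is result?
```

step(23, 25) -> step(25, 23) -> step(23, 2) -> step(2, 1) -> step(1, 0) -> 1

Answer: 1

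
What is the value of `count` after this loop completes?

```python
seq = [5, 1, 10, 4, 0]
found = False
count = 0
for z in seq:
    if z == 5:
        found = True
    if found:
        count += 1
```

Count elements after first 5 in [5, 1, 10, 4, 0]
`count` takes the values: 0 → 1 → 2 → 3 → 4 → 5

Answer: 5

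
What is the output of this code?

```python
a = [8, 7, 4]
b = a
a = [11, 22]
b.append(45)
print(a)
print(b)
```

Key concept: rebinding vs mutation: a is rebound to a new list, b still points at the original.
Step by step:
`a = [8, 7, 4]` → a = [8, 7, 4]
`b = a` → b = [8, 7, 4] (same object as a)
`a = [11, 22]` → a = [11, 22]
`b.append(45)` → b = [8, 7, 4, 45]
`print(a)` → prints [11, 22]
`print(b)` → prints [8, 7, 4, 45]

Answer:
[11, 22]
[8, 7, 4, 45]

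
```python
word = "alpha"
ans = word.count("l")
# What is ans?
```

Trace:
`word = "alpha"` → word = 'alpha'
`ans = word.count("l")` → ans = 1
So ans = 1

Answer: 1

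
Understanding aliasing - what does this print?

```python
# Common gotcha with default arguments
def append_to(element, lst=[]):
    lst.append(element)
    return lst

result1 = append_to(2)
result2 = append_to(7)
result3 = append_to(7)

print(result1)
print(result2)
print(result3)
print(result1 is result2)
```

Key concept: mutable default argument gotcha.
Step by step:
`result1 = append_to(2)` → result1 = [2]
`result2 = append_to(7)` → result1 = [2, 7] (same object as result2); result2 = [2, 7] (same object as result1)
`result3 = append_to(7)` → result1 = [2, 7, 7] (same object as result2, result3); result2 = [2, 7, 7] (same object as result1, result3); result3 = [2, 7, 7] (same object as result1, result2)
`print(result1)` → prints [2, 7, 7]
`print(result2)` → prints [2, 7, 7]
`print(result3)` → prints [2, 7, 7]
`print(result1 is result2)` → prints True

Answer:
[2, 7, 7]
[2, 7, 7]
[2, 7, 7]
True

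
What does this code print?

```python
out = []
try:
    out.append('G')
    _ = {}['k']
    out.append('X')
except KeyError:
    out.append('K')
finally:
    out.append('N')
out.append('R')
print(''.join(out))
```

Execution trace: 'G' (try body) → 'K' (except KeyError) → 'N' (finally) → 'R' (after the try/except). Output: GKNR

Answer: GKNR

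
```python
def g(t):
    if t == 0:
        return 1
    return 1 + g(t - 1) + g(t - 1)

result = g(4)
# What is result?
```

g(t) = 1 + 2·g(t-1), g(0)=1. Closed form: (1+1)·2^4 - 1 = 31.

Answer: 31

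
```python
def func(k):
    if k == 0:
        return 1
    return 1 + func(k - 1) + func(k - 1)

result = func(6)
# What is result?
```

func(k) = 1 + 2·func(k-1), func(0)=1. Closed form: (1+1)·2^6 - 1 = 127.

Answer: 127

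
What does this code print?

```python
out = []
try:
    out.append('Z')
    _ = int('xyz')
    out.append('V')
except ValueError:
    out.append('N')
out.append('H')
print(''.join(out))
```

Execution trace: 'Z' (try body) → 'N' (except ValueError) → 'H' (after the try/except). Output: ZNH

Answer: ZNH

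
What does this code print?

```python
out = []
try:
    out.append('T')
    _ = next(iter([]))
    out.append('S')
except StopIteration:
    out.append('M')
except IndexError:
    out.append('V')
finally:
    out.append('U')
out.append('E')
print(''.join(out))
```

Execution trace: 'T' (try body) → 'M' (except StopIteration) → 'U' (finally) → 'E' (after the try/except). Output: TMUE

Answer: TMUE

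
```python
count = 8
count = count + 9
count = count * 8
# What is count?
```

Trace:
`count = 8` → count = 8
`count = count + 9` → count = 17
`count = count * 8` → count = 136
So count = 136

Answer: 136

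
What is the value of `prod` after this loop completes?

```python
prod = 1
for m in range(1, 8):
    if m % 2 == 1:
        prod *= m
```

Product of odd numbers 1 to 7
`prod` takes the values: 1 → 3 → 15 → 105

Answer: 105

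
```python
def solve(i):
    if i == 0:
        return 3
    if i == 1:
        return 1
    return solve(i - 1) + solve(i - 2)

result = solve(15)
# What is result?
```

Build up from base cases: solve(0)=3, solve(1)=1, solve(2)=4, solve(3)=5, solve(4)=9, solve(5)=14, solve(6)=23, ..., solve(15)=1741

Answer: 1741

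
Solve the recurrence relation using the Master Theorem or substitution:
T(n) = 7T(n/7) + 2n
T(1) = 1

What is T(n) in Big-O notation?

By Master Theorem: a=7, b=7, f(n)=2n. Since log_7(7) = 1 and f(n) = Θ(n^1), Case 2 applies. T(n) = O(n log n).

Answer: O(n log n)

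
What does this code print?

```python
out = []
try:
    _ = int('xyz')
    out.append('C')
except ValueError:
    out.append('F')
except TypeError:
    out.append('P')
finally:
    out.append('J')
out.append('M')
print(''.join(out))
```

Execution trace: 'F' (except ValueError) → 'J' (finally) → 'M' (after the try/except). Output: FJM

Answer: FJM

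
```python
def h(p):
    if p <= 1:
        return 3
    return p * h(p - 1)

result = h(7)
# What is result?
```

h(7) = 7 * 6 * 5 * 4 * 3 * 2 * 3 = 15120

Answer: 15120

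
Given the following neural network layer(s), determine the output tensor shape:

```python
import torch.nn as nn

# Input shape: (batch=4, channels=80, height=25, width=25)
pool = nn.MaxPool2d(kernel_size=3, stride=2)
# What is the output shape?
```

Input: (4, 80, 25, 25) -> Output: (4, 80, 12, 12)

Answer: (4, 80, 12, 12)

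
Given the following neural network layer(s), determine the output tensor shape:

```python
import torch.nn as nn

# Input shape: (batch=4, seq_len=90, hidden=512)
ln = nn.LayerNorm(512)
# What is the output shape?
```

Input: (4, 90, 512) -> Output: (4, 90, 512)

Answer: (4, 90, 512)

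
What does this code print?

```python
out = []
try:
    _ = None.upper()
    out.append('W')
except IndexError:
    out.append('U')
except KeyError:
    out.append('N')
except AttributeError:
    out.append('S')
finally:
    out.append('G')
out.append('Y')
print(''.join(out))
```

Execution trace: 'S' (except AttributeError) → 'G' (finally) → 'Y' (after the try/except). Output: SGY

Answer: SGY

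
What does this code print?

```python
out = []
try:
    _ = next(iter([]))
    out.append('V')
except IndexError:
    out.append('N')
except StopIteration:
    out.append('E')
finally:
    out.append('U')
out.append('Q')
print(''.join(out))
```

Execution trace: 'E' (except StopIteration) → 'U' (finally) → 'Q' (after the try/except). Output: EUQ

Answer: EUQ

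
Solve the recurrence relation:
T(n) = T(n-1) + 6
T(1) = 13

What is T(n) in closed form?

Unrolling: T(n) = T(1) + 6·(n-1) = 13 + 6(n-1) = 6n + 7.

Answer: T(n) = 6n + 7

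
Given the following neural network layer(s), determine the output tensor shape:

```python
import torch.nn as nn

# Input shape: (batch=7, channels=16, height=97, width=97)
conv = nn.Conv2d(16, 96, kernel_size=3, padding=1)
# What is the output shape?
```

Input: (7, 16, 97, 97) -> Output: (7, 96, 97, 97)

Answer: (7, 96, 97, 97)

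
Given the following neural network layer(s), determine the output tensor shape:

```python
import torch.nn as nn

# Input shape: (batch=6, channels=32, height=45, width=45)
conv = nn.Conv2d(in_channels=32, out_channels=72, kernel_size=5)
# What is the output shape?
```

Input: (6, 32, 45, 45) -> Output: (6, 72, 41, 41)

Answer: (6, 72, 41, 41)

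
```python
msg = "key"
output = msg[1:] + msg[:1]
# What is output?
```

Trace:
`msg = "key"` → msg = 'key'
`output = msg[1:] + msg[:1]` → output = 'eyk'
So output = 'eyk'

Answer: 'eyk'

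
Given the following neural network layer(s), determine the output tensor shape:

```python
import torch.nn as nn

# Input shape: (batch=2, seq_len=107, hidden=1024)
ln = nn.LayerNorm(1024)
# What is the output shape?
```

Input: (2, 107, 1024) -> Output: (2, 107, 1024)

Answer: (2, 107, 1024)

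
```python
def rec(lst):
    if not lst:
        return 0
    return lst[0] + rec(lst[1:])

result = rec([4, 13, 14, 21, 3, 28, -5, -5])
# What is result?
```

4 + 13 + 14 + 21 + 3 + 28 + (-5) + (-5) + 0 = 73

Answer: 73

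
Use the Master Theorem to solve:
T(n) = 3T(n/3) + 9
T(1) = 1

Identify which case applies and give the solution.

a=3, b=3, f(n)=9. log_3(3) = 1. Since c=0 < 1, Case 1 applies: T(n) = Θ(n^log_b(a)) = O(n).

Answer: O(n) - Case 1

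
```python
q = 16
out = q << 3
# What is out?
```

Trace:
`q = 16` → q = 16
`out = q << 3` → out = 128
So out = 128

Answer: 128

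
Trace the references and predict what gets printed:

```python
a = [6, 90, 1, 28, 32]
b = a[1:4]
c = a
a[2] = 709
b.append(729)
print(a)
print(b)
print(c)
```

Key concept: slice vs alias.
Step by step:
`a = [6, 90, 1, 28, 32]` → a = [6, 90, 1, 28, 32]
`b = a[1:4]` → b = [90, 1, 28]
`c = a` → c = [6, 90, 1, 28, 32] (same object as a)
`a[2] = 709` → a = [6, 90, 709, 28, 32] (same object as c); c = [6, 90, 709, 28, 32] (same object as a)
`b.append(729)` → b = [90, 1, 28, 729]
`print(a)` → prints [6, 90, 709, 28, 32]
`print(b)` → prints [90, 1, 28, 729]
`print(c)` → prints [6, 90, 709, 28, 32]

Answer:
[6, 90, 709, 28, 32]
[90, 1, 28, 729]
[6, 90, 709, 28, 32]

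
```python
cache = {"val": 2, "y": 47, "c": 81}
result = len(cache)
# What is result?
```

Trace:
`cache = {"val": 2, "y": 47, "c": 81}` → cache = {'val': 2, 'y': 47, 'c': 81}
`result = len(cache)` → result = 3
So result = 3

Answer: 3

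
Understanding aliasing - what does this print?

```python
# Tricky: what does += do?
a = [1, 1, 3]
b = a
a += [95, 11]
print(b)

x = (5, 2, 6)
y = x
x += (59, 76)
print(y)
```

Key concept: += behavior differs for mutable vs immutable.
Step by step:
`a = [1, 1, 3]` → a = [1, 1, 3]
`b = a` → b = [1, 1, 3] (same object as a)
`a += [95, 11]` → a = [1, 1, 3, 95, 11] (same object as b); b = [1, 1, 3, 95, 11] (same object as a)
`print(b)` → prints [1, 1, 3, 95, 11]
`x = (5, 2, 6)` → x = (5, 2, 6)
`y = x` → y = (5, 2, 6)
`x += (59, 76)` → x = (5, 2, 6, 59, 76)
`print(y)` → prints (5, 2, 6)

Answer:
[1, 1, 3, 95, 11]
(5, 2, 6)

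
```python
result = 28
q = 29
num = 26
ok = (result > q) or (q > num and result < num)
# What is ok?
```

Trace:
`result = 28` → result = 28
`q = 29` → q = 29
`num = 26` → num = 26
`ok = (result > q) or (q > num and result < num)` → ok = False
So ok = False

Answer: False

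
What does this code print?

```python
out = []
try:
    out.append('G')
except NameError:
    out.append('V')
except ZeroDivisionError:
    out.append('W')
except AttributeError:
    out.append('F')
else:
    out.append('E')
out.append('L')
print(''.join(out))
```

Execution trace: 'G' (try body, no exception) → 'E' (else) → 'L' (after the try/except). Output: GEL

Answer: GEL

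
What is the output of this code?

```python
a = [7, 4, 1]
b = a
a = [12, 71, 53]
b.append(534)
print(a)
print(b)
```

Key concept: rebinding vs mutation: a is rebound to a new list, b still points at the original.
Step by step:
`a = [7, 4, 1]` → a = [7, 4, 1]
`b = a` → b = [7, 4, 1] (same object as a)
`a = [12, 71, 53]` → a = [12, 71, 53]
`b.append(534)` → b = [7, 4, 1, 534]
`print(a)` → prints [12, 71, 53]
`print(b)` → prints [7, 4, 1, 534]

Answer:
[12, 71, 53]
[7, 4, 1, 534]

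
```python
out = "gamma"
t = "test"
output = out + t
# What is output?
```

Trace:
`out = "gamma"` → out = 'gamma'
`t = "test"` → t = 'test'
`output = out + t` → output = 'gammatest'
So output = 'gammatest'

Answer: 'gammatest'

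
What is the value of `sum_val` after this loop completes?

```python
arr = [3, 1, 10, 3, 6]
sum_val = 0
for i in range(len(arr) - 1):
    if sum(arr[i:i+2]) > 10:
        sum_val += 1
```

Count windows with sum > 10
`sum_val` takes the values: 0 → 1 → 2

Answer: 2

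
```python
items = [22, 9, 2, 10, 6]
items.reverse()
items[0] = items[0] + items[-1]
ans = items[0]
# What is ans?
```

Trace:
`items = [22, 9, 2, 10, 6]` → items = [22, 9, 2, 10, 6]
`items.reverse()` → items = [6, 10, 2, 9, 22]
`items[0] = items[0] + items[-1]` → items = [28, 10, 2, 9, 22]
`ans = items[0]` → ans = 28
So ans = 28

Answer: 28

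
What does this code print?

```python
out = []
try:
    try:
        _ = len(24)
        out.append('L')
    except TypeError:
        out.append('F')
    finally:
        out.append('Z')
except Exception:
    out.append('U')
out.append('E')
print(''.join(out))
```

Execution trace: 'F' (inner except TypeError) → 'Z' (inner finally) → 'E' (after the try/except). Output: FZE

Answer: FZE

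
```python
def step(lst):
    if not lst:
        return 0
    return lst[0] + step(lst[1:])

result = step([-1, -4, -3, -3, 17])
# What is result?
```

(-1) + (-4) + (-3) + (-3) + 17 + 0 = 6

Answer: 6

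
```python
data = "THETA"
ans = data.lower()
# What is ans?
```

Trace:
`data = "THETA"` → data = 'THETA'
`ans = data.lower()` → ans = 'theta'
So ans = 'theta'

Answer: 'theta'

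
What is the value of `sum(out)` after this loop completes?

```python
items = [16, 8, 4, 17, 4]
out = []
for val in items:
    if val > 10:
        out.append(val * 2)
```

Sum of doubled values > 10
`out` takes the values: [] → [32] → [32, 34]
So `sum(out)` = 66

Answer: 66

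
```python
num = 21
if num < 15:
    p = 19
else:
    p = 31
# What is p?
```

Trace:
`num = 21` → num = 21
`if num < 15: ...` → num < 15 is False, take else branch → p = 31
So p = 31

Answer: 31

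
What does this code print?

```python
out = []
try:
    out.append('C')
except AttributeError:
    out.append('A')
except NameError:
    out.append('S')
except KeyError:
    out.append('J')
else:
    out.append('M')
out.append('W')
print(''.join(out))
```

Execution trace: 'C' (try body, no exception) → 'M' (else) → 'W' (after the try/except). Output: CMW

Answer: CMW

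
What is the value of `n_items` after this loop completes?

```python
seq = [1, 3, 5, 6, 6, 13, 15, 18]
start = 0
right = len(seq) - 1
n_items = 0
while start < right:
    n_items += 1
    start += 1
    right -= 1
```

Iterations until pointers meet (list length 8)
`n_items` takes the values: 0 → 1 → 2 → 3 → 4

Answer: 4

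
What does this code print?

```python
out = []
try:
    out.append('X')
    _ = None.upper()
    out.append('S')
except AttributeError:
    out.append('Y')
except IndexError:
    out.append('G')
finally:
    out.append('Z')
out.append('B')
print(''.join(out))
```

Execution trace: 'X' (try body) → 'Y' (except AttributeError) → 'Z' (finally) → 'B' (after the try/except). Output: XYZB

Answer: XYZB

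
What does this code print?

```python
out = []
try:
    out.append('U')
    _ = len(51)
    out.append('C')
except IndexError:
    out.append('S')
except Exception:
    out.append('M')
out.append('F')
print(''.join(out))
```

Execution trace: 'U' (try body) → 'M' (except Exception) → 'F' (after the try/except). Output: UMF

Answer: UMF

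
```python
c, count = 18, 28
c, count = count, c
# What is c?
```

Trace:
`c, count = 18, 28` → c = 18; count = 28
`c, count = count, c` → c = 28; count = 18
So c = 28

Answer: 28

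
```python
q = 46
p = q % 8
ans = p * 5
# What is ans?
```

Trace:
`q = 46` → q = 46
`p = q % 8` → p = 6
`ans = p * 5` → ans = 30
So ans = 30

Answer: 30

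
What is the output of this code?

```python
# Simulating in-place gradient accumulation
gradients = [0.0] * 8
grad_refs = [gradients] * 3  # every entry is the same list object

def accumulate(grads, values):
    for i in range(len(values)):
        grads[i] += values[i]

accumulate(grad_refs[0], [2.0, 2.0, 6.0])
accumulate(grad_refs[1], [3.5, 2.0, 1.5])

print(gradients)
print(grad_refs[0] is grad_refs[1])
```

Key concept: gradient accumulation aliasing.
Step by step:
`gradients = [0.0] * 8` → gradients = [0.0, 0.0, 0.0, 0.0, 0.0, 0.0, 0.0, 0.0]
`grad_refs = [gradients] * 3` → grad_refs = [[0.0, 0.0, 0.0, 0.0, 0.0, 0.0, 0.0, 0.0], [0.0, 0.0, 0.0, 0.0, 0.0, 0.0, 0.0, 0.0], [0.0, 0.0, 0.0, 0.0, 0.0, 0.0, 0.0, 0.0]]
`accumulate(grad_refs[0], [2.0, 2.0, 6.0])` → gradients = [2.0, 2.0, 6.0, 0.0, 0.0, 0.0, 0.0, 0.0]; grad_refs = [[2.0, 2.0, 6.0, 0.0, 0.0, 0.0, 0.0, 0.0], [2.0, 2.0, 6.0, 0.0, 0.0, 0.0, 0.0, 0.0], [2.0, 2.0, 6.0, 0.0, 0.0, 0.0, 0.0, 0.0]]
`accumulate(grad_refs[1], [3.5, 2.0, 1.5])` → gradients = [5.5, 4.0, 7.5, 0.0, 0.0, 0.0, 0.0, 0.0]; grad_refs = [[5.5, 4.0, 7.5, 0.0, 0.0, 0.0, 0.0, 0.0], [5.5, 4.0, 7.5, 0.0, 0.0, 0.0, 0.0, 0.0], [5.5, 4.0, 7.5, 0.0, 0.0, 0.0, 0.0, 0.0]]
`print(gradients)` → prints [5.5, 4.0, 7.5, 0.0, 0.0, 0.0, 0.0, 0.0]
`print(grad_refs[0] is grad_refs[1])` → prints True

Answer:
[5.5, 4.0, 7.5, 0.0, 0.0, 0.0, 0.0, 0.0]
True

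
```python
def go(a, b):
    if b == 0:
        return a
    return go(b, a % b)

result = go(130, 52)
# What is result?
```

go(130, 52) -> go(52, 26) -> go(26, 0) -> 26

Answer: 26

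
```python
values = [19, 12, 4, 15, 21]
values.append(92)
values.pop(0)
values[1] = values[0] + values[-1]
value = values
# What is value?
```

Trace:
`values = [19, 12, 4, 15, 21]` → values = [19, 12, 4, 15, 21]
`values.append(92)` → values = [19, 12, 4, 15, 21, 92]
`values.pop(0)` → values = [12, 4, 15, 21, 92]
`values[1] = values[0] + values[-1]` → values = [12, 104, 15, 21, 92]
`value = values` → value = [12, 104, 15, 21, 92]
So value = [12, 104, 15, 21, 92]

Answer: [12, 104, 15, 21, 92]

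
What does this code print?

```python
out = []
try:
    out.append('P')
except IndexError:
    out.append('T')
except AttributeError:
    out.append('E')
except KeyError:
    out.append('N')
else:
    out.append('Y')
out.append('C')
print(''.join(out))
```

Execution trace: 'P' (try body, no exception) → 'Y' (else) → 'C' (after the try/except). Output: PYC

Answer: PYC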